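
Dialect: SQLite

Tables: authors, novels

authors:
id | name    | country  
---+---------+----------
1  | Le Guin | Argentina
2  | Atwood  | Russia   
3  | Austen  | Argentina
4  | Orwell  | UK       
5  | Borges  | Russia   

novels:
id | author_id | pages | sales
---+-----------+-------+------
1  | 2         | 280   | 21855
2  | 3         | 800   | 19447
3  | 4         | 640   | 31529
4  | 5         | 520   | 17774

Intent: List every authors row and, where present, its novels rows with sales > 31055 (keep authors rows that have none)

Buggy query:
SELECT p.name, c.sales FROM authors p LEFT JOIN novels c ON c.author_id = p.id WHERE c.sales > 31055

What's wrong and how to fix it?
Bug: Filtering c.sales in WHERE discards the NULL rows produced by LEFT JOIN, turning it into an inner join

Fix: Put 'c.sales > 31055' in the JOIN's ON clause instead of WHERE

Corrected query:
SELECT p.name, c.sales FROM authors p LEFT JOIN novels c ON c.author_id = p.id AND c.sales > 31055

Result:
name    | sales
--------+------
Le Guin | NULL 
Atwood  | NULL 
Austen  | NULL 
Orwell  | 31529
Borges  | NULL 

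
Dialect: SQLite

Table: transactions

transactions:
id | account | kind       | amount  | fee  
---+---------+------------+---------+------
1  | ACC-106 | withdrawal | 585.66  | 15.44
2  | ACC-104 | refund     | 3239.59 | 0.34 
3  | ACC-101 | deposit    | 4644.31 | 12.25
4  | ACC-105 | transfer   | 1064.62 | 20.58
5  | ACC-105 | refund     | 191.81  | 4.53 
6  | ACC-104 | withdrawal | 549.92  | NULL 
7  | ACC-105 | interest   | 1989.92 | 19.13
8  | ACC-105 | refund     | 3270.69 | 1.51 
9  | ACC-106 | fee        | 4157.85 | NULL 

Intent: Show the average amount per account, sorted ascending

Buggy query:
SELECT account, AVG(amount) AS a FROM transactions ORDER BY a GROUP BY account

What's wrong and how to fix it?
Bug: GROUP BY must precede ORDER BY

Fix: Reorder: SELECT … FROM … GROUP BY … ORDER BY …

Corrected query:
SELECT account, AVG(amount) AS a FROM transactions GROUP BY account ORDER BY a

Result:
account | a       
--------+---------
ACC-105 | 1629.26 
ACC-104 | 1894.755
ACC-106 | 2371.755
ACC-101 | 4644.31 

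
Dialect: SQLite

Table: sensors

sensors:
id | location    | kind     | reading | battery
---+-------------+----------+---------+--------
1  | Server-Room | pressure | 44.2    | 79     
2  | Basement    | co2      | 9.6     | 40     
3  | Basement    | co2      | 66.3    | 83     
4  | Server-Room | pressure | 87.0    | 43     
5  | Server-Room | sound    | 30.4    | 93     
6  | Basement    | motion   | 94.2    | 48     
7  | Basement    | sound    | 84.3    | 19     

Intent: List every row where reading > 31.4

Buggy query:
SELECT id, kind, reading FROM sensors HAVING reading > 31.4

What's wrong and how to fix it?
Bug: HAVING filters the output of aggregation, but this query has no GROUP BY and no aggregate functions, so SQLite rejects it (HAVING clause on a non-aggregate query); the condition here is per row

Fix: Use WHERE for row-level filtering

Corrected query:
SELECT id, kind, reading FROM sensors WHERE reading > 31.4

Result:
id | kind     | reading
---+----------+--------
1  | pressure | 44.2   
3  | co2      | 66.3   
4  | pressure | 87     
6  | motion   | 94.2   
7  | sound    | 84.3   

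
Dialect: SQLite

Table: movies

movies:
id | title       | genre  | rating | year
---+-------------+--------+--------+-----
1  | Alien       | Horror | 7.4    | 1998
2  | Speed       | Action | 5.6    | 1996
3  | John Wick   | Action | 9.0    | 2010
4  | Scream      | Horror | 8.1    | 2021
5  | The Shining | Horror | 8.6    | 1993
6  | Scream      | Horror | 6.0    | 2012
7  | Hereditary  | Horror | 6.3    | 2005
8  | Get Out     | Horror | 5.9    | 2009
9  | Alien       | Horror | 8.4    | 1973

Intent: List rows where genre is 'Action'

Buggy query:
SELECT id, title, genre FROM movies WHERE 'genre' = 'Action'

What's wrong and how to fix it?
Bug: Single quotes denote string literals in SQL; the column name is being compared as a constant string

Fix: Remove the quotes around the column name (or use double quotes for an identifier)

Corrected query:
SELECT id, title, genre FROM movies WHERE genre = 'Action'

Result:
id | title     | genre 
---+-----------+-------
2  | Speed     | Action
3  | John Wick | Action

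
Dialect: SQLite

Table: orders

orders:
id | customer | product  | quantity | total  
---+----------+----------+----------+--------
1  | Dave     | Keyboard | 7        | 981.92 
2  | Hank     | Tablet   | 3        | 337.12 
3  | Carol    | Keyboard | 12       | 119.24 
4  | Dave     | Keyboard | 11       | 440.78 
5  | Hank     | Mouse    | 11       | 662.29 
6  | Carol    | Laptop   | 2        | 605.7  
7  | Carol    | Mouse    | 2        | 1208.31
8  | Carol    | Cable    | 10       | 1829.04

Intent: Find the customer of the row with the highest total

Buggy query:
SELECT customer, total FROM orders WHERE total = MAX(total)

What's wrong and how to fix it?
Bug: MAX(total) is an aggregate and cannot be used directly in WHERE

Fix: Use a subquery: WHERE total = (SELECT MAX(total) FROM orders)

Corrected query:
SELECT customer, total FROM orders WHERE total = (SELECT MAX(total) FROM orders)

Result:
customer | total  
---------+--------
Carol    | 1829.04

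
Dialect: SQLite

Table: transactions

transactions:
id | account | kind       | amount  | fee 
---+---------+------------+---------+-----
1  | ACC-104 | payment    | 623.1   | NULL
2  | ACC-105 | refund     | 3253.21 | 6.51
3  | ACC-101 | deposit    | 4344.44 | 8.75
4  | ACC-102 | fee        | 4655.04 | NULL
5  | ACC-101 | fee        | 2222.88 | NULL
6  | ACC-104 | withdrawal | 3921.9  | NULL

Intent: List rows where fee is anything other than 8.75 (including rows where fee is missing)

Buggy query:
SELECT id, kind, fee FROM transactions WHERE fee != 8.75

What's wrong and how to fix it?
Bug: 'fee != 8.75' is unknown when fee is NULL, so NULL rows are silently excluded

Fix: Add an explicit OR fee IS NULL to include the missing-value rows

Corrected query:
SELECT id, kind, fee FROM transactions WHERE fee != 8.75 OR fee IS NULL

Result:
id | kind       | fee 
---+------------+-----
1  | payment    | NULL
2  | refund     | 6.51
4  | fee        | NULL
5  | fee        | NULL
6  | withdrawal | NULL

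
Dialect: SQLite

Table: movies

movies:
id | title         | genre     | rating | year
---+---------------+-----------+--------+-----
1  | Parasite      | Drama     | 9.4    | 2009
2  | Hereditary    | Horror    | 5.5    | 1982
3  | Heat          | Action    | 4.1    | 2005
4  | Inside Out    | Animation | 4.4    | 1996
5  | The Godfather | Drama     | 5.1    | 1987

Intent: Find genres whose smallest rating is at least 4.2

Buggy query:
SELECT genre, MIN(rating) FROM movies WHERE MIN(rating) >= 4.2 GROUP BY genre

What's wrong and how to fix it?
Bug: Aggregates like MIN are computed per group after WHERE runs

Fix: Use HAVING for the per-group MIN condition

Corrected query:
SELECT genre, MIN(rating) FROM movies GROUP BY genre HAVING MIN(rating) >= 4.2

Result:
genre     | MIN(rating)
----------+------------
Animation | 4.4        
Drama     | 5.1        
Horror    | 5.5        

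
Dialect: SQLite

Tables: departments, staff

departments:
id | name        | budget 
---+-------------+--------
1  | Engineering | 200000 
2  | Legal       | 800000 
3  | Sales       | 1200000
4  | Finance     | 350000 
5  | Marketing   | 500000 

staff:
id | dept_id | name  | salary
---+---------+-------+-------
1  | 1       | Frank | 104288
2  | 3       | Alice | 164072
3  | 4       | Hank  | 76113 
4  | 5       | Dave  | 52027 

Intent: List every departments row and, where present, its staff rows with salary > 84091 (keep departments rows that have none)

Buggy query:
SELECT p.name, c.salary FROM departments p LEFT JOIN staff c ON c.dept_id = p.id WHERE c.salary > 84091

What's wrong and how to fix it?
Bug: A WHERE condition on the right-hand table after LEFT JOIN drops unmatched parents

Fix: Move the right-table condition into the ON clause so unmatched parents are kept

Corrected query:
SELECT p.name, c.salary FROM departments p LEFT JOIN staff c ON c.dept_id = p.id AND c.salary > 84091

Result:
name        | salary
------------+-------
Engineering | 104288
Legal       | NULL  
Sales       | 164072
Finance     | NULL  
Marketing   | NULL  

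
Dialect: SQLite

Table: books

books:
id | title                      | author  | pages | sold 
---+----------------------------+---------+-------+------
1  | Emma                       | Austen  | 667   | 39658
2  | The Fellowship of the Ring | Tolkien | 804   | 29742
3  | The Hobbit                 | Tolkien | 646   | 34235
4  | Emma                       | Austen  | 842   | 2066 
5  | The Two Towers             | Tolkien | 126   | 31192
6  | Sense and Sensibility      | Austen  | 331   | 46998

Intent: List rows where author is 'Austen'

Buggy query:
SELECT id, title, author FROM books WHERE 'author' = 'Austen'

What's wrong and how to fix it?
Bug: 'author' in single quotes is a string literal, not the column; the comparison is literal-vs-literal and never true

Fix: Remove the quotes around the column name (or use double quotes for an identifier)

Corrected query:
SELECT id, title, author FROM books WHERE author = 'Austen'

Result:
id | title                 | author
---+-----------------------+-------
1  | Emma                  | Austen
4  | Emma                  | Austen
6  | Sense and Sensibility | Austen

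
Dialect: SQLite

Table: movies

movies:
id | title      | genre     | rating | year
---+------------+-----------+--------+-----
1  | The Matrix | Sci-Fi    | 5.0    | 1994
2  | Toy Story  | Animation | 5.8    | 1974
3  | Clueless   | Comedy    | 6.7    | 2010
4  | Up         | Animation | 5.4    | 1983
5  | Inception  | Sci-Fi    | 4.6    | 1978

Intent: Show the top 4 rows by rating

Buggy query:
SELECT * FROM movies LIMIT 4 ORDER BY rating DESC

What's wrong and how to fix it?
Bug: LIMIT must come after ORDER BY

Fix: Swap the clauses: ORDER BY first, then LIMIT

Corrected query:
SELECT * FROM movies ORDER BY rating DESC LIMIT 4

Result:
id | title      | genre     | rating | year
---+------------+-----------+--------+-----
3  | Clueless   | Comedy    | 6.7    | 2010
2  | Toy Story  | Animation | 5.8    | 1974
4  | Up         | Animation | 5.4    | 1983
1  | The Matrix | Sci-Fi    | 5      | 1994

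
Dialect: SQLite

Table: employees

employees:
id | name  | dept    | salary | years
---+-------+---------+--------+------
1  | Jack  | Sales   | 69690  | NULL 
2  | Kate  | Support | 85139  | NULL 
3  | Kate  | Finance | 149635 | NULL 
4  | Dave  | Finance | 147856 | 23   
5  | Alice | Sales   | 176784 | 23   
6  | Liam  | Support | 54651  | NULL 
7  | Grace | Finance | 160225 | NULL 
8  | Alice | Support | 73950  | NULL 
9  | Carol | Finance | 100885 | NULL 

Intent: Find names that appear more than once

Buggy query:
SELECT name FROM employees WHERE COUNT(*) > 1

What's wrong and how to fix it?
Bug: COUNT(*) is an aggregate and cannot be used in WHERE

Fix: GROUP BY name, then filter groups with HAVING COUNT(*) > 1

Corrected query:
SELECT name FROM employees GROUP BY name HAVING COUNT(*) > 1

Result:
name 
-----
Alice
Kate 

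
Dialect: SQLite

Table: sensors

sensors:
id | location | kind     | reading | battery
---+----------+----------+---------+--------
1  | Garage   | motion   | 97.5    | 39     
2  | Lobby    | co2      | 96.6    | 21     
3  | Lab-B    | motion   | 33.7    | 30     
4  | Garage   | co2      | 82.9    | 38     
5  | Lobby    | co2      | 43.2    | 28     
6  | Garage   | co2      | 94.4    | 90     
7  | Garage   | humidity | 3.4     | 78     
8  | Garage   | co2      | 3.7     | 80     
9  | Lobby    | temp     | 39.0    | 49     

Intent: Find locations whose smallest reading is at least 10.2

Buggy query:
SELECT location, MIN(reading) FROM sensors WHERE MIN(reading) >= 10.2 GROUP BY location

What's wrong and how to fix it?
Bug: MIN() in WHERE is a misuse of aggregate

Fix: Use HAVING for the per-group MIN condition

Corrected query:
SELECT location, MIN(reading) FROM sensors GROUP BY location HAVING MIN(reading) >= 10.2

Result:
location | MIN(reading)
---------+-------------
Lab-B    | 33.7        
Lobby    | 39          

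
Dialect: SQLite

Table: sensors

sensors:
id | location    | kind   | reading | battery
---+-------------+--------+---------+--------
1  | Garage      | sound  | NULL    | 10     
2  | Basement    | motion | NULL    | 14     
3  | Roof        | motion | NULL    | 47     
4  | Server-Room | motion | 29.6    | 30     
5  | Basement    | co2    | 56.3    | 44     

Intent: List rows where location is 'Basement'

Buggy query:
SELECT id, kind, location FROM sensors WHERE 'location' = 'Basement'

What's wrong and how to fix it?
Bug: 'location' in single quotes is a string literal, not the column; the comparison is literal-vs-literal and never true

Fix: Reference the column as location without single quotes

Corrected query:
SELECT id, kind, location FROM sensors WHERE location = 'Basement'

Result:
id | kind   | location
---+--------+---------
2  | motion | Basement
5  | co2    | Basement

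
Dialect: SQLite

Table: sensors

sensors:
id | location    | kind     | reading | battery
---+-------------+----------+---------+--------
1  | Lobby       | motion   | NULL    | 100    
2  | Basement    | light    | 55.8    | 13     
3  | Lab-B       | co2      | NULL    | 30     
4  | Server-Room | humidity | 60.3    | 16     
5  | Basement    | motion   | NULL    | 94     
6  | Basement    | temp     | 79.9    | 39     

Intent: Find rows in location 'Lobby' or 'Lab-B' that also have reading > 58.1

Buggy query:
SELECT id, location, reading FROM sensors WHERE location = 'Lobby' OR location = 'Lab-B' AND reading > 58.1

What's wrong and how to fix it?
Bug: Without parentheses, AND is evaluated before OR, so the reading filter only applies to the 'Lab-B' branch

Fix: Add parentheses around the OR so the AND applies to both alternatives

Corrected query:
SELECT id, location, reading FROM sensors WHERE (location = 'Lobby' OR location = 'Lab-B') AND reading > 58.1

Result:
(no rows)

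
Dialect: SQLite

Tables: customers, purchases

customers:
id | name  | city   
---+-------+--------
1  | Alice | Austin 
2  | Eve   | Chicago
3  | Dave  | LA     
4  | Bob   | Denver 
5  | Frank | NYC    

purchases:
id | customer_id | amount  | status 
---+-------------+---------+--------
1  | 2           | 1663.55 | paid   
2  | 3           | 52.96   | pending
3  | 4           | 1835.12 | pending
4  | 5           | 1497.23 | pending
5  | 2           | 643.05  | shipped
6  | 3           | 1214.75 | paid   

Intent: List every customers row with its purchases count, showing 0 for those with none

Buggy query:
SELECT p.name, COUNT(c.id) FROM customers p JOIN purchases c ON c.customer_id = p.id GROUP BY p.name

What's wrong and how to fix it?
Bug: An inner join excludes parents with zero children

Fix: Switch to LEFT JOIN to retain unmatched parent rows

Corrected query:
SELECT p.name, COUNT(c.id) FROM customers p LEFT JOIN purchases c ON c.customer_id = p.id GROUP BY p.name

Result:
name  | COUNT(c.id)
------+------------
Alice | 0          
Bob   | 1          
Dave  | 2          
Eve   | 2          
Frank | 1          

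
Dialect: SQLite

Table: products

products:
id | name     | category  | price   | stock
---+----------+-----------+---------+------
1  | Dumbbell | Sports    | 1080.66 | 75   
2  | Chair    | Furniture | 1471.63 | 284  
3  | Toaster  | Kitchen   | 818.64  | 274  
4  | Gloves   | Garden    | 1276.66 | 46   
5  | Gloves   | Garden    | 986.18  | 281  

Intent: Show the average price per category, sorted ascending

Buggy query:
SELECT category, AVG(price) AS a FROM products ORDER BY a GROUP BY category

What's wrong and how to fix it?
Bug: ORDER BY appears before GROUP BY; SQL clause order requires GROUP BY first

Fix: Move ORDER BY to the end, after GROUP BY

Corrected query:
SELECT category, AVG(price) AS a FROM products GROUP BY category ORDER BY a

Result:
category  | a      
----------+--------
Kitchen   | 818.64 
Sports    | 1080.66
Garden    | 1131.42
Furniture | 1471.63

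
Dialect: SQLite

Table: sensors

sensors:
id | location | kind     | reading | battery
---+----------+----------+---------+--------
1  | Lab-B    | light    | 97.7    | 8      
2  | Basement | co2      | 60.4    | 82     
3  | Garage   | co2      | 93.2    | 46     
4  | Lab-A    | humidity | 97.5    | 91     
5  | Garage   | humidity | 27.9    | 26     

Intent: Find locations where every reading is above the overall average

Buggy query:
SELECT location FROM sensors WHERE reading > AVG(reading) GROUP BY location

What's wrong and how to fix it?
Bug: AVG() is an aggregate; it can't sit directly in WHERE

Fix: Use a subquery for AVG and a HAVING MIN(...) filter so the condition holds for every row in the group

Corrected query:
SELECT location FROM sensors GROUP BY location HAVING MIN(reading) > (SELECT AVG(reading) FROM sensors)

Result:
location
--------
Lab-A   
Lab-B   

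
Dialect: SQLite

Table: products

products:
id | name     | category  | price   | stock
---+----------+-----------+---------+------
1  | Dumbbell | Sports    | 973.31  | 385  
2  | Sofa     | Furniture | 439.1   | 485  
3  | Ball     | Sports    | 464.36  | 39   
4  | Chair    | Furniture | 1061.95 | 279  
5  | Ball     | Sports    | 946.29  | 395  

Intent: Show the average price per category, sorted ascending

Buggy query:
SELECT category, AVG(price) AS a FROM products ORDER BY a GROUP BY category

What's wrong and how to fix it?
Bug: ORDER BY appears before GROUP BY; SQL clause order requires GROUP BY first

Fix: Reorder: SELECT … FROM … GROUP BY … ORDER BY …

Corrected query:
SELECT category, AVG(price) AS a FROM products GROUP BY category ORDER BY a

Result:
category  | a         
----------+-----------
Furniture | 750.525   
Sports    | 794.653333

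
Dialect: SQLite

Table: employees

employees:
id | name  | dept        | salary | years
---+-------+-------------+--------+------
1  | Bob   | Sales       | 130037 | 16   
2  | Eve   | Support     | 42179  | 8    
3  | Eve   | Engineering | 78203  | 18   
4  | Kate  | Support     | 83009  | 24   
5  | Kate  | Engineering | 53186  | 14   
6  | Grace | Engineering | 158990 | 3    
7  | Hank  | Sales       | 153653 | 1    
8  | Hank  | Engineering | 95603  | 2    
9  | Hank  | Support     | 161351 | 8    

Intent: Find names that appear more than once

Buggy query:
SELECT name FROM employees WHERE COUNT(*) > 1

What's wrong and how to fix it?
Bug: WHERE can't reference COUNT(*); aggregates are computed after WHERE

Fix: Group first, then use HAVING for the count condition

Corrected query:
SELECT name FROM employees GROUP BY name HAVING COUNT(*) > 1

Result:
name
----
Eve 
Hank
Kate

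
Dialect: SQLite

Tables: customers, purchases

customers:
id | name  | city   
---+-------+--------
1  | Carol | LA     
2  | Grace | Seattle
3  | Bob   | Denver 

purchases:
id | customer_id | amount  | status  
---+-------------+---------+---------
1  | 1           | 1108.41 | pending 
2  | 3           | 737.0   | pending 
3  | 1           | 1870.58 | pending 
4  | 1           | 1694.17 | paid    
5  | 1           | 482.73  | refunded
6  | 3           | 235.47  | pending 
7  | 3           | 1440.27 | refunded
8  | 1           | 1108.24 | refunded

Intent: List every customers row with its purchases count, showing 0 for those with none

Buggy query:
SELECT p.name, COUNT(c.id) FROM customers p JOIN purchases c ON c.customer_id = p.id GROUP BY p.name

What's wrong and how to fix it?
Bug: INNER JOIN drops customers rows that have no matching purchases rows

Fix: Use LEFT JOIN so parents without children still appear (COUNT(c.id) gives 0)

Corrected query:
SELECT p.name, COUNT(c.id) FROM customers p LEFT JOIN purchases c ON c.customer_id = p.id GROUP BY p.name

Result:
name  | COUNT(c.id)
------+------------
Bob   | 3          
Carol | 5          
Grace | 0          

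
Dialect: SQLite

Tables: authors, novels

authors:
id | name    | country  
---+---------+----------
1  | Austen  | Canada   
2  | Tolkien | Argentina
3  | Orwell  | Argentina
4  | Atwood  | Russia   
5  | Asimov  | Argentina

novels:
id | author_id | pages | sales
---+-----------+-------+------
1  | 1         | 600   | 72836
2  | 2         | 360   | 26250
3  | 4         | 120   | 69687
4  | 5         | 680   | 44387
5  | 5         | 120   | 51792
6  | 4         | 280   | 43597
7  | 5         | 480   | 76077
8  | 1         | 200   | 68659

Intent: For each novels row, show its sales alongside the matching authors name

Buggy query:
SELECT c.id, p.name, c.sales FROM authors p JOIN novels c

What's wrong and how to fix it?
Bug: Missing join condition: each novels row is matched to all authors rows instead of just its own

Fix: Add ON c.author_id = p.id to the JOIN

Corrected query:
SELECT c.id, p.name, c.sales FROM authors p JOIN novels c ON c.author_id = p.id

Result:
id | name    | sales
---+---------+------
1  | Austen  | 72836
2  | Tolkien | 26250
3  | Atwood  | 69687
4  | Asimov  | 44387
5  | Asimov  | 51792
6  | Atwood  | 43597
7  | Asimov  | 76077
8  | Austen  | 68659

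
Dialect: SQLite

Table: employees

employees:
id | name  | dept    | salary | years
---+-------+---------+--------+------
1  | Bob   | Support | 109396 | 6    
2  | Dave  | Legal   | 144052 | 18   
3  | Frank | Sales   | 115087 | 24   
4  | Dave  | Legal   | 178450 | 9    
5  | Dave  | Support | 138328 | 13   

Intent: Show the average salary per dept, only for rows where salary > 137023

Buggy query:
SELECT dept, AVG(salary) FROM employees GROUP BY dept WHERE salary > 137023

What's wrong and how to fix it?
Bug: WHERE cannot follow GROUP BY

Fix: Place WHERE between FROM and GROUP BY

Corrected query:
SELECT dept, AVG(salary) FROM employees WHERE salary > 137023 GROUP BY dept

Result:
dept    | AVG(salary)
--------+------------
Legal   | 161251     
Support | 138328     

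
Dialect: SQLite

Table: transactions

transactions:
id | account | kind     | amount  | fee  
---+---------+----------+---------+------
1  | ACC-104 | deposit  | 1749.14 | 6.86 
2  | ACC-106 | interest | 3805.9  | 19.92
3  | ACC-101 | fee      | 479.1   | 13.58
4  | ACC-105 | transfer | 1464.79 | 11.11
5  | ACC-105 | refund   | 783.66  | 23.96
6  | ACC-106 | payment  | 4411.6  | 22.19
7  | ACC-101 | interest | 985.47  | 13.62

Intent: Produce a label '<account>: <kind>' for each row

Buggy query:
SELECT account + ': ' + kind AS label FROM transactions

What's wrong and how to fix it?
Bug: '+' is numeric addition; on text columns SQLite converts them to 0 instead of concatenating

Fix: Replace + with || to concatenate text

Corrected query:
SELECT account || ': ' || kind AS label FROM transactions

Result:
label            
-----------------
ACC-104: deposit 
ACC-106: interest
ACC-101: fee     
ACC-105: transfer
ACC-105: refund  
ACC-106: payment 
ACC-101: interest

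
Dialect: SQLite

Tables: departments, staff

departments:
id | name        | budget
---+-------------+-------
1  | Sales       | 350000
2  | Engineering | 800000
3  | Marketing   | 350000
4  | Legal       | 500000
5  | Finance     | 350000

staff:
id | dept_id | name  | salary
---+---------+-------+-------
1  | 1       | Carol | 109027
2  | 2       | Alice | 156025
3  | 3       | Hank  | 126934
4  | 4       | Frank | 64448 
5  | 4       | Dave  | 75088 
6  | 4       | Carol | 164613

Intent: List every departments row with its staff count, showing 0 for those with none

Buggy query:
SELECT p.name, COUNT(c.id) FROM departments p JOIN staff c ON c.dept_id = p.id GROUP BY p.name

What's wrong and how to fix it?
Bug: An inner join excludes parents with zero children

Fix: Switch to LEFT JOIN to retain unmatched parent rows

Corrected query:
SELECT p.name, COUNT(c.id) FROM departments p LEFT JOIN staff c ON c.dept_id = p.id GROUP BY p.name

Result:
name        | COUNT(c.id)
------------+------------
Engineering | 1          
Finance     | 0          
Legal       | 3          
Marketing   | 1          
Sales       | 1          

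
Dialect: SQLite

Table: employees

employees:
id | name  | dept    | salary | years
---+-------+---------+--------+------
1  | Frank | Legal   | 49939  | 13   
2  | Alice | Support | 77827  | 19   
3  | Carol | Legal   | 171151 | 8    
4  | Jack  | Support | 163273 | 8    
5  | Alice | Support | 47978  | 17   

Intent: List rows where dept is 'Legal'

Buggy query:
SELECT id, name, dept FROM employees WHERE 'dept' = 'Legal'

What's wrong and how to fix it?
Bug: Single quotes denote string literals in SQL; the column name is being compared as a constant string

Fix: Remove the quotes around the column name (or use double quotes for an identifier)

Corrected query:
SELECT id, name, dept FROM employees WHERE dept = 'Legal'

Result:
id | name  | dept 
---+-------+------
1  | Frank | Legal
3  | Carol | Legal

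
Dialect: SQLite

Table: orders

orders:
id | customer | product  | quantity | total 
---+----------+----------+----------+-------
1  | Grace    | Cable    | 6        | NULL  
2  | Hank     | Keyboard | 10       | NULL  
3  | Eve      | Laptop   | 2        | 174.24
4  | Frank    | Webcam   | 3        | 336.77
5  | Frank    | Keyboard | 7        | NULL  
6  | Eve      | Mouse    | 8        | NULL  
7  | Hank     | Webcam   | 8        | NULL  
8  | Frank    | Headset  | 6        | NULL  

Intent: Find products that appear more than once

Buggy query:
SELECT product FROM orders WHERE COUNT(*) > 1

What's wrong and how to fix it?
Bug: WHERE can't reference COUNT(*); aggregates are computed after WHERE

Fix: GROUP BY product, then filter groups with HAVING COUNT(*) > 1

Corrected query:
SELECT product FROM orders GROUP BY product HAVING COUNT(*) > 1

Result:
product 
--------
Keyboard
Webcam  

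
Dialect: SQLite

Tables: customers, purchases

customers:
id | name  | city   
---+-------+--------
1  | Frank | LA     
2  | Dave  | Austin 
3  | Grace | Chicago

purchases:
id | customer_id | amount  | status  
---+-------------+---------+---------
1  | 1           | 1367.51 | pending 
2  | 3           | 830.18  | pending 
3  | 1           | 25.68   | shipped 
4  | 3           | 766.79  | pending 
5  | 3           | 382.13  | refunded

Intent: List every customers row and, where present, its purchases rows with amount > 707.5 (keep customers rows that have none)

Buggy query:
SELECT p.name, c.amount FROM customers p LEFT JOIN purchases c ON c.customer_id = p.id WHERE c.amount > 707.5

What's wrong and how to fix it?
Bug: A WHERE condition on the right-hand table after LEFT JOIN drops unmatched parents

Fix: Put 'c.amount > 707.5' in the JOIN's ON clause instead of WHERE

Corrected query:
SELECT p.name, c.amount FROM customers p LEFT JOIN purchases c ON c.customer_id = p.id AND c.amount > 707.5

Result:
name  | amount 
------+--------
Frank | 1367.51
Dave  | NULL   
Grace | 766.79 
Grace | 830.18 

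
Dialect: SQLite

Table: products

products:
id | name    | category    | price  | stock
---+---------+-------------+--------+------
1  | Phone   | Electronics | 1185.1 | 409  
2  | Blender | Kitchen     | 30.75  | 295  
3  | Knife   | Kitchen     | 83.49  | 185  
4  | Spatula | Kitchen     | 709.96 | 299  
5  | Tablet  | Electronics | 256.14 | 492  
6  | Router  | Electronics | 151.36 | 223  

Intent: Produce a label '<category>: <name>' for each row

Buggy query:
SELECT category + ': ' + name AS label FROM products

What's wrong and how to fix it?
Bug: SQLite uses || for string concatenation; + coerces text to numbers (yielding 0)

Fix: Use the || operator for string concatenation

Corrected query:
SELECT category || ': ' || name AS label FROM products

Result:
label              
-------------------
Electronics: Phone 
Kitchen: Blender   
Kitchen: Knife     
Kitchen: Spatula   
Electronics: Tablet
Electronics: Router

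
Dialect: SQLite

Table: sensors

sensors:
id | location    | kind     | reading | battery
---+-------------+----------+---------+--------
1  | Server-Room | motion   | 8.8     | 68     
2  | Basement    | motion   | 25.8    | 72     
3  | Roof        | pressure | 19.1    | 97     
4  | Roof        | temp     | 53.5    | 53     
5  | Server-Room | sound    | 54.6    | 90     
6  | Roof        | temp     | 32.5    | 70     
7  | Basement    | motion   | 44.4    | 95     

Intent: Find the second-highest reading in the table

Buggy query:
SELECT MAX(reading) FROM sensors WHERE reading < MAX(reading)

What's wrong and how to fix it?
Bug: The inner MAX is an aggregate inside WHERE, which is not allowed

Fix: Compute the overall MAX in a subquery, then take MAX of rows below it

Corrected query:
SELECT MAX(reading) FROM sensors WHERE reading < (SELECT MAX(reading) FROM sensors)

Result:
MAX(reading)
------------
53.5        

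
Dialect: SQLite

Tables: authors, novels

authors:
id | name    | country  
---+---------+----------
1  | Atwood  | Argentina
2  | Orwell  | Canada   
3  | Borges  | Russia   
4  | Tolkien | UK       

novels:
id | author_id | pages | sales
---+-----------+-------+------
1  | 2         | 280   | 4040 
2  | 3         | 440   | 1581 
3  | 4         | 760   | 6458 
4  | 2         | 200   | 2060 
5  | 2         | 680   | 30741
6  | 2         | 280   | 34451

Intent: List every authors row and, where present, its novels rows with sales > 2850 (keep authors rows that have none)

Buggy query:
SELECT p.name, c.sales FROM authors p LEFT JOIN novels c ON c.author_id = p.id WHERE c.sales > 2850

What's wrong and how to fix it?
Bug: A WHERE condition on the right-hand table after LEFT JOIN drops unmatched parents

Fix: Put 'c.sales > 2850' in the JOIN's ON clause instead of WHERE

Corrected query:
SELECT p.name, c.sales FROM authors p LEFT JOIN novels c ON c.author_id = p.id AND c.sales > 2850

Result:
name    | sales
--------+------
Atwood  | NULL 
Orwell  | 4040 
Orwell  | 30741
Orwell  | 34451
Borges  | NULL 
Tolkien | 6458 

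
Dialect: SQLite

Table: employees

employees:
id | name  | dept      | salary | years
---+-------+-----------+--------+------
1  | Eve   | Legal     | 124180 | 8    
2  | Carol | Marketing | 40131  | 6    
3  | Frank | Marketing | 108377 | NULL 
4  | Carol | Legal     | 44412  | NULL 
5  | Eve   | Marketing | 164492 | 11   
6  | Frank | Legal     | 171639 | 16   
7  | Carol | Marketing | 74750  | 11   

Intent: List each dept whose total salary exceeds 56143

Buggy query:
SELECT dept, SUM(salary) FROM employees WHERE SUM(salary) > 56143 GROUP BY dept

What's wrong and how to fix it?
Bug: Aggregate functions cannot appear in a WHERE clause

Fix: Move the aggregate condition to a HAVING clause

Corrected query:
SELECT dept, SUM(salary) FROM employees GROUP BY dept HAVING SUM(salary) > 56143

Result:
dept      | SUM(salary)
----------+------------
Legal     | 340231     
Marketing | 387750     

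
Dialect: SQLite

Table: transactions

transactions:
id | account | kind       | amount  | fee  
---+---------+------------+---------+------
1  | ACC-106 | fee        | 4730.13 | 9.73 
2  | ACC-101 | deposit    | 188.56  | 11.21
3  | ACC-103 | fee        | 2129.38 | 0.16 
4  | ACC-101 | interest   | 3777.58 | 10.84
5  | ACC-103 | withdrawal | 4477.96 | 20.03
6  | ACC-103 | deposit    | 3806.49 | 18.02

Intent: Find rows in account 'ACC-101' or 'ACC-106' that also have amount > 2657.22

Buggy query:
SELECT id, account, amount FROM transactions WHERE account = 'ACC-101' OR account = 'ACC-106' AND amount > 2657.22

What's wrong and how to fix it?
Bug: AND binds tighter than OR, so this parses as account = 'ACC-101' OR (account = 'ACC-106' AND amount > 2657.22)

Fix: Add parentheses around the OR so the AND applies to both alternatives

Corrected query:
SELECT id, account, amount FROM transactions WHERE (account = 'ACC-101' OR account = 'ACC-106') AND amount > 2657.22

Result:
id | account | amount 
---+---------+--------
1  | ACC-106 | 4730.13
4  | ACC-101 | 3777.58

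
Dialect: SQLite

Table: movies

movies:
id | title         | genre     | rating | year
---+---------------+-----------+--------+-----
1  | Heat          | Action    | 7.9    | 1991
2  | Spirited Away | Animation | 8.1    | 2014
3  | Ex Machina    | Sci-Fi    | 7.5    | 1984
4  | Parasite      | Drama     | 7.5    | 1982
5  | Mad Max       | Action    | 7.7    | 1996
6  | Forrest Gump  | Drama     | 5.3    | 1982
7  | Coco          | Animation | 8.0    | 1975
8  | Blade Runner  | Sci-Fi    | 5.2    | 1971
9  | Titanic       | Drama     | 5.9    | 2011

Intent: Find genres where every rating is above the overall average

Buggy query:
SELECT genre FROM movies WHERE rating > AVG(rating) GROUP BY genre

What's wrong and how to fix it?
Bug: AVG() is an aggregate; it can't sit directly in WHERE

Fix: Use a subquery for AVG and a HAVING MIN(...) filter so the condition holds for every row in the group

Corrected query:
SELECT genre FROM movies GROUP BY genre HAVING MIN(rating) > (SELECT AVG(rating) FROM movies)

Result:
genre    
---------
Action   
Animation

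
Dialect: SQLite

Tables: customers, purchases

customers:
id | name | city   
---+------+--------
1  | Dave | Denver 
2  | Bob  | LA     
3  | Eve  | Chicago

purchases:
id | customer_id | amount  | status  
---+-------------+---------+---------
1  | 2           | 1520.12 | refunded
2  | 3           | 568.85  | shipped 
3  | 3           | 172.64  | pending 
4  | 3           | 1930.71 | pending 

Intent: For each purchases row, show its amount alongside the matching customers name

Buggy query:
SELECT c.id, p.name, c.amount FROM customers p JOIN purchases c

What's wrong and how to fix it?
Bug: JOIN with no ON clause produces a cartesian product; every purchases row pairs with every customers row

Fix: Specify the join condition linking the foreign key to the parent id

Corrected query:
SELECT c.id, p.name, c.amount FROM customers p JOIN purchases c ON c.customer_id = p.id

Result:
id | name | amount 
---+------+--------
1  | Bob  | 1520.12
2  | Eve  | 568.85 
3  | Eve  | 172.64 
4  | Eve  | 1930.71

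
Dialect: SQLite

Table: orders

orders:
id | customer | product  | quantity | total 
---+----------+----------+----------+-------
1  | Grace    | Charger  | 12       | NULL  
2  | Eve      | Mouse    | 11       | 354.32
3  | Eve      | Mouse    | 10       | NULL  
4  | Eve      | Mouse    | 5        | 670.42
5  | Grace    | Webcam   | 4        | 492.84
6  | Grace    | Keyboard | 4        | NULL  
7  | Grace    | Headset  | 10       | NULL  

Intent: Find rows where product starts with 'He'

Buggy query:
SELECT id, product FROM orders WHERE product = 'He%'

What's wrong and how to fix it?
Bug: Wildcards only work with LIKE; '=' treats '%' as a literal character

Fix: Replace '=' with LIKE so 'He%' is treated as a pattern

Corrected query:
SELECT id, product FROM orders WHERE product LIKE 'He%'

Result:
id | product
---+--------
7  | Headset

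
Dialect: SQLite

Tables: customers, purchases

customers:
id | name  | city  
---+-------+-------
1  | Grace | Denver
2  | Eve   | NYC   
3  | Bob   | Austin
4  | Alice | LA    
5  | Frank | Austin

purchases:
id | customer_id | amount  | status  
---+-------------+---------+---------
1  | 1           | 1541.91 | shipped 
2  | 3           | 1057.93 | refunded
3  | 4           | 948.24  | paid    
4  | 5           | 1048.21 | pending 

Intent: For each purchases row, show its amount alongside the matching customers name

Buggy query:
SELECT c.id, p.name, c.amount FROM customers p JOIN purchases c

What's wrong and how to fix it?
Bug: JOIN with no ON clause produces a cartesian product; every purchases row pairs with every customers row

Fix: Add ON c.customer_id = p.id to the JOIN

Corrected query:
SELECT c.id, p.name, c.amount FROM customers p JOIN purchases c ON c.customer_id = p.id

Result:
id | name  | amount 
---+-------+--------
1  | Grace | 1541.91
2  | Bob   | 1057.93
3  | Alice | 948.24 
4  | Frank | 1048.21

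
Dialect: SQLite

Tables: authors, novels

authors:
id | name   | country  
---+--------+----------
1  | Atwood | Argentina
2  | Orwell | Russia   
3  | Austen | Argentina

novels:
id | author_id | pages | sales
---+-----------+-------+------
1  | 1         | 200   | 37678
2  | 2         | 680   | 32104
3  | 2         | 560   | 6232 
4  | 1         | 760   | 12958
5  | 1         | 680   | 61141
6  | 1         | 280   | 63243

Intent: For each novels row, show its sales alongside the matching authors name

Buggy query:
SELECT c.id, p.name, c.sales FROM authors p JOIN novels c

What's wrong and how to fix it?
Bug: JOIN with no ON clause produces a cartesian product; every novels row pairs with every authors row

Fix: Specify the join condition linking the foreign key to the parent id

Corrected query:
SELECT c.id, p.name, c.sales FROM authors p JOIN novels c ON c.author_id = p.id

Result:
id | name   | sales
---+--------+------
1  | Atwood | 37678
2  | Orwell | 32104
3  | Orwell | 6232 
4  | Atwood | 12958
5  | Atwood | 61141
6  | Atwood | 63243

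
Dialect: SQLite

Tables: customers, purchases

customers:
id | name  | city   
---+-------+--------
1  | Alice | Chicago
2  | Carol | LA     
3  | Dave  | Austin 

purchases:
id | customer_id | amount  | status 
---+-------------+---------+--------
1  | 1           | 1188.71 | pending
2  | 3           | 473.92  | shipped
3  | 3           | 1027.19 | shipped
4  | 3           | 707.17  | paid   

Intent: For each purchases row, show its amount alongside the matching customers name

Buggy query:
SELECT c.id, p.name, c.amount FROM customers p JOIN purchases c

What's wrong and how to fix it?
Bug: JOIN with no ON clause produces a cartesian product; every purchases row pairs with every customers row

Fix: Add ON c.customer_id = p.id to the JOIN

Corrected query:
SELECT c.id, p.name, c.amount FROM customers p JOIN purchases c ON c.customer_id = p.id

Result:
id | name  | amount 
---+-------+--------
1  | Alice | 1188.71
2  | Dave  | 473.92 
3  | Dave  | 1027.19
4  | Dave  | 707.17 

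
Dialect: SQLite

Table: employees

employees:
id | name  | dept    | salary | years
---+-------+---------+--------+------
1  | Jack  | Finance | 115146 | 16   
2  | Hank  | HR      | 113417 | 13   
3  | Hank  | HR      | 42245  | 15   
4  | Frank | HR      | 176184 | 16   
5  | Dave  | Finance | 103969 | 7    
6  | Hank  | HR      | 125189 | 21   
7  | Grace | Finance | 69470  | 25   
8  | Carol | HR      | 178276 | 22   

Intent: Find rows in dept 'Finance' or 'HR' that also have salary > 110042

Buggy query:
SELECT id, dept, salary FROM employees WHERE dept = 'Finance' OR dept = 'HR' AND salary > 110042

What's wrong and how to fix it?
Bug: Without parentheses, AND is evaluated before OR, so the salary filter only applies to the 'HR' branch

Fix: Add parentheses around the OR so the AND applies to both alternatives

Corrected query:
SELECT id, dept, salary FROM employees WHERE (dept = 'Finance' OR dept = 'HR') AND salary > 110042

Result:
id | dept    | salary
---+---------+-------
1  | Finance | 115146
2  | HR      | 113417
4  | HR      | 176184
6  | HR      | 125189
8  | HR      | 178276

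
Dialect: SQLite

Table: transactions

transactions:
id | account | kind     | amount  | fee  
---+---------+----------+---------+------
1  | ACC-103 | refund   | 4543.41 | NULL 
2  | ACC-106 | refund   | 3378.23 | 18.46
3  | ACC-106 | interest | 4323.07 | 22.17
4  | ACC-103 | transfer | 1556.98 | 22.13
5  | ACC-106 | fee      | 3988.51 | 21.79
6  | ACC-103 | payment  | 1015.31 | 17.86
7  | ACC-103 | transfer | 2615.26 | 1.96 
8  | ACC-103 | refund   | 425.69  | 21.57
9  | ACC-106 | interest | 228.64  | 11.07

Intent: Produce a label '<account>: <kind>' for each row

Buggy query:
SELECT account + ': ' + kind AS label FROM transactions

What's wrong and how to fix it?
Bug: '+' is numeric addition; on text columns SQLite converts them to 0 instead of concatenating

Fix: Replace + with || to concatenate text

Corrected query:
SELECT account || ': ' || kind AS label FROM transactions

Result:
label            
-----------------
ACC-103: refund  
ACC-106: refund  
ACC-106: interest
ACC-103: transfer
ACC-106: fee     
ACC-103: payment 
ACC-103: transfer
ACC-103: refund  
ACC-106: interest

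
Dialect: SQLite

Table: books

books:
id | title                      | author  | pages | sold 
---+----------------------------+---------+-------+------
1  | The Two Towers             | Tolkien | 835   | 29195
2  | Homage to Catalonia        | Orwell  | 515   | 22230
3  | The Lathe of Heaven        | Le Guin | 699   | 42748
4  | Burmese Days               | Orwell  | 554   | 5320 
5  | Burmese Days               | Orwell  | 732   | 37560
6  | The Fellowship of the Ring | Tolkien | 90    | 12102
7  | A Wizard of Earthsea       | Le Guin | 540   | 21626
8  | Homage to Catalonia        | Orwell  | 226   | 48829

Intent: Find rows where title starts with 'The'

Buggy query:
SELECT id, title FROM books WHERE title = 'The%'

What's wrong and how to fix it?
Bug: '=' compares the literal string including the % character; pattern matching needs LIKE

Fix: Use LIKE for wildcard pattern matching

Corrected query:
SELECT id, title FROM books WHERE title LIKE 'The%'

Result:
id | title                     
---+---------------------------
1  | The Two Towers            
3  | The Lathe of Heaven       
6  | The Fellowship of the Ring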